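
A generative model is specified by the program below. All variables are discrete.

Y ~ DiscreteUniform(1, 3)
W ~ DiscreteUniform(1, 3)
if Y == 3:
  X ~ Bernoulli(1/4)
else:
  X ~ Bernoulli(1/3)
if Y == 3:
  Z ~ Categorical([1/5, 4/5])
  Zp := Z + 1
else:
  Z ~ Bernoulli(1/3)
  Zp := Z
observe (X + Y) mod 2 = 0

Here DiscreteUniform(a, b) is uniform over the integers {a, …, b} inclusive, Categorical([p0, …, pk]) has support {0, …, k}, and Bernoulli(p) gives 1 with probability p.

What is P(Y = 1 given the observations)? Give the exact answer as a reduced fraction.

P(Y = 1 | obs) = 4/15

Enumerate traces; 18 have nonzero weight after conditioning:
  (Y=1, W=1, X=1, Z=0) weight 2/81
  (Y=1, W=1, X=1, Z=1) weight 1/81
  (Y=1, W=2, X=1, Z=0) weight 2/81
  (Y=1, W=2, X=1, Z=1) weight 1/81
  (Y=1, W=3, X=1, Z=0) weight 2/81
  (Y=1, W=3, X=1, Z=1) weight 1/81
  (Y=2, W=1, X=0, Z=0) weight 4/81
  (Y=2, W=1, X=0, Z=1) weight 2/81
  (Y=3, W=1, X=1, Z=0) weight 1/180
  … 9 more
Group by Y:
  weight(Y=1) = 1/9
  weight(Y=2) = 2/9
  weight(Y=3) = 1/12
Total weight = 1/9 + 2/9 + 1/12 = 5/12
P(Y=1 | obs) = 1/9 / 5/12 = 4/15
P(Y=2 | obs) = 2/9 / 5/12 = 8/15
P(Y=3 | obs) = 1/12 / 5/12 = 1/5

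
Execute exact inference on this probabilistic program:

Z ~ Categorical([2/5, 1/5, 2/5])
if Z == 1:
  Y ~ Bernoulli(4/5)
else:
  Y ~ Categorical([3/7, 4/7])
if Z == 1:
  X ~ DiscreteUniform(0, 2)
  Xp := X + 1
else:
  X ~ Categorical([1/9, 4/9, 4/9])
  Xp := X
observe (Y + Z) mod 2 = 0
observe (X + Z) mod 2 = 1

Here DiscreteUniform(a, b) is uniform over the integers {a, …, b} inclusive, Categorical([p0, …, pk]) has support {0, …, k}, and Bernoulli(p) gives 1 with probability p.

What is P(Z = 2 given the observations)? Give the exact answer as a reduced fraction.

Enumerate traces; 4 have nonzero weight after conditioning:
  (Z=0, Y=0, X=1) weight 8/105
  (Z=1, Y=1, X=0) weight 4/75
  (Z=1, Y=1, X=2) weight 4/75
  (Z=2, Y=0, X=1) weight 8/105
Group by Z:
  weight(Z=0) = 8/105
  weight(Z=1) = 8/75
  weight(Z=2) = 8/105
Total weight = 8/105 + 8/75 + 8/105 = 136/525
P(Z=0 | obs) = 8/105 / 136/525 = 5/17
P(Z=1 | obs) = 8/75 / 136/525 = 7/17
P(Z=2 | obs) = 8/105 / 136/525 = 5/17

P(Z = 2 | obs) = 5/17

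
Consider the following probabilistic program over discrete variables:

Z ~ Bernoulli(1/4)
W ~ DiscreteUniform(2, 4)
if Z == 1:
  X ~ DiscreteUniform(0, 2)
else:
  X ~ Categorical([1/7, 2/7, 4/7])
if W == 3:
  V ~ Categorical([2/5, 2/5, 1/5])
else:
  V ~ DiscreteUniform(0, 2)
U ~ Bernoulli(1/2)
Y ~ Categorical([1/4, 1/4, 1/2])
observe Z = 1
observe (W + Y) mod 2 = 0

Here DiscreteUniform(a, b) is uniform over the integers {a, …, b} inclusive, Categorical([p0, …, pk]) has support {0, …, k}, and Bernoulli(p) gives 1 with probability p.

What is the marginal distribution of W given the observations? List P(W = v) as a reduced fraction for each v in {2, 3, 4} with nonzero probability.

P(W=2) = 3/7, P(W=3) = 1/7, P(W=4) = 3/7

Enumerate traces; 90 have nonzero weight after conditioning:
  (Z=1, W=2, X=0, V=0, U=0, Y=0) weight 1/864
  (Z=1, W=2, X=0, V=0, U=0, Y=2) weight 1/432
  (Z=1, W=2, X=0, V=0, U=1, Y=0) weight 1/864
  (Z=1, W=2, X=0, V=0, U=1, Y=2) weight 1/432
  (Z=1, W=2, X=0, V=1, U=0, Y=0) weight 1/864
  (Z=1, W=2, X=0, V=1, U=0, Y=2) weight 1/432
  (Z=1, W=2, X=0, V=1, U=1, Y=0) weight 1/864
  (Z=1, W=2, X=0, V=1, U=1, Y=2) weight 1/432
  (Z=1, W=3, X=0, V=0, U=0, Y=1) weight 1/720
  (Z=1, W=4, X=0, V=0, U=0, Y=0) weight 1/864
  … 80 more
Group by W:
  weight(W=2) = 1/16
  weight(W=3) = 1/48
  weight(W=4) = 1/16
Total weight = 1/16 + 1/48 + 1/16 = 7/48
P(W=2 | obs) = 1/16 / 7/48 = 3/7
P(W=3 | obs) = 1/48 / 7/48 = 1/7
P(W=4 | obs) = 1/16 / 7/48 = 3/7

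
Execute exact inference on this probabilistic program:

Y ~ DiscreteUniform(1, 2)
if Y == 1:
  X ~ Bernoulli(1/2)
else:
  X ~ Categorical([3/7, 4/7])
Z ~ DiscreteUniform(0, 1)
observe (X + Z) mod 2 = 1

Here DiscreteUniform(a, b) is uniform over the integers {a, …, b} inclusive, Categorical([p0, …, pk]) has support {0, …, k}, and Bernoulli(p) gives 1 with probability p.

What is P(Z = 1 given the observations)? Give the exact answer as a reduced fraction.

Enumerate traces; 4 have nonzero weight after conditioning:
  (Y=1, X=0, Z=1) weight 1/8
  (Y=1, X=1, Z=0) weight 1/8
  (Y=2, X=0, Z=1) weight 3/28
  (Y=2, X=1, Z=0) weight 1/7
Group by Z:
  weight(Z=0) = 15/56
  weight(Z=1) = 13/56
Total weight = 15/56 + 13/56 = 1/2
P(Z=0 | obs) = 15/56 / 1/2 = 15/28
P(Z=1 | obs) = 13/56 / 1/2 = 13/28

P(Z = 1 | obs) = 13/28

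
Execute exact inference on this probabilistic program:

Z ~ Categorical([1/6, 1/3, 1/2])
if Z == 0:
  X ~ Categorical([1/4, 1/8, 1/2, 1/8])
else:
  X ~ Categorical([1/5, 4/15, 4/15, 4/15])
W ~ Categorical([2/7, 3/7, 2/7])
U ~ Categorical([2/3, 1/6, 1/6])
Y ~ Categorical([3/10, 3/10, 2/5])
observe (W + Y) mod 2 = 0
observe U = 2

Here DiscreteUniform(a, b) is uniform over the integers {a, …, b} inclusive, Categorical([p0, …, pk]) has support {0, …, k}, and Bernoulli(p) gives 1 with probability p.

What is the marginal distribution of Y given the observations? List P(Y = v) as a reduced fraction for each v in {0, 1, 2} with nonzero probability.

Enumerate traces; 60 have nonzero weight after conditioning:
  (Z=0, X=0, W=0, U=2, Y=0) weight 1/1680
  (Z=0, X=0, W=0, U=2, Y=2) weight 1/1260
  (Z=0, X=0, W=1, U=2, Y=1) weight 1/1120
  (Z=0, X=0, W=2, U=2, Y=0) weight 1/1680
  (Z=0, X=0, W=2, U=2, Y=2) weight 1/1260
  (Z=0, X=1, W=0, U=2, Y=0) weight 1/3360
  (Z=0, X=1, W=0, U=2, Y=2) weight 1/2520
  (Z=0, X=1, W=1, U=2, Y=1) weight 1/2240
  … 52 more
Group by Y:
  weight(Y=0) = 1/35
  weight(Y=1) = 3/140
  weight(Y=2) = 4/105
Total weight = 1/35 + 3/140 + 4/105 = 37/420
P(Y=0 | obs) = 1/35 / 37/420 = 12/37
P(Y=1 | obs) = 3/140 / 37/420 = 9/37
P(Y=2 | obs) = 4/105 / 37/420 = 16/37

P(Y=0) = 12/37, P(Y=1) = 9/37, P(Y=2) = 16/37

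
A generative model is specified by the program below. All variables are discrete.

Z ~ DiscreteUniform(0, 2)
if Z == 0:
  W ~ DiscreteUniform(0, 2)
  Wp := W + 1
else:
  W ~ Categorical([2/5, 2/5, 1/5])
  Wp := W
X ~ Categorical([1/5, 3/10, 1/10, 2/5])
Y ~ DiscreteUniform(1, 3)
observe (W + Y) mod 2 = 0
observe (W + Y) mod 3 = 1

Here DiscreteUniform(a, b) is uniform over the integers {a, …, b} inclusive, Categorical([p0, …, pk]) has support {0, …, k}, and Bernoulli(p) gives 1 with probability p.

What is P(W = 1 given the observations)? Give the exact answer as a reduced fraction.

P(W = 1 | obs) = 17/28

Enumerate traces; 24 have nonzero weight after conditioning:
  (Z=0, W=1, X=0, Y=3) weight 1/135
  (Z=0, W=1, X=1, Y=3) weight 1/90
  (Z=0, W=1, X=2, Y=3) weight 1/270
  (Z=0, W=1, X=3, Y=3) weight 2/135
  (Z=0, W=2, X=0, Y=2) weight 1/135
  (Z=0, W=2, X=1, Y=2) weight 1/90
  (Z=0, W=2, X=2, Y=2) weight 1/270
  (Z=0, W=2, X=3, Y=2) weight 2/135
  … 16 more
Group by W:
  weight(W=1) = 17/135
  weight(W=2) = 11/135
Total weight = 17/135 + 11/135 = 28/135
P(W=1 | obs) = 17/135 / 28/135 = 17/28
P(W=2 | obs) = 11/135 / 28/135 = 11/28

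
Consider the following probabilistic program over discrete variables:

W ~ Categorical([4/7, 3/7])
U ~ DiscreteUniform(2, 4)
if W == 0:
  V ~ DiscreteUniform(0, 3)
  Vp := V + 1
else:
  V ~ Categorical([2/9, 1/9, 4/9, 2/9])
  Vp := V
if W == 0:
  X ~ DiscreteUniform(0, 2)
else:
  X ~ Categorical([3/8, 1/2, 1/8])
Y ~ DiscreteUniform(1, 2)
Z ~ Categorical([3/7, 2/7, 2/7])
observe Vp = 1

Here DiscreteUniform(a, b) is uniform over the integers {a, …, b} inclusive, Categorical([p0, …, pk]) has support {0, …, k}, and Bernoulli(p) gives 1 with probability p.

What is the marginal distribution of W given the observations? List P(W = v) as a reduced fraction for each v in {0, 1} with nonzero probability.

P(W=0) = 3/4, P(W=1) = 1/4

Enumerate traces; 108 have nonzero weight after conditioning:
  (W=0, U=2, V=0, X=0, Y=1, Z=0) weight 1/294
  (W=0, U=2, V=0, X=0, Y=1, Z=1) weight 1/441
  (W=0, U=2, V=0, X=0, Y=1, Z=2) weight 1/441
  (W=0, U=2, V=0, X=0, Y=2, Z=0) weight 1/294
  (W=0, U=2, V=0, X=0, Y=2, Z=1) weight 1/441
  (W=0, U=2, V=0, X=0, Y=2, Z=2) weight 1/441
  (W=0, U=2, V=0, X=1, Y=1, Z=0) weight 1/294
  (W=0, U=2, V=0, X=1, Y=1, Z=1) weight 1/441
  (W=1, U=2, V=1, X=0, Y=1, Z=0) weight 1/784
  … 99 more
Group by W:
  weight(W=0) = 1/7
  weight(W=1) = 1/21
Total weight = 1/7 + 1/21 = 4/21
P(W=0 | obs) = 1/7 / 4/21 = 3/4
P(W=1 | obs) = 1/21 / 4/21 = 1/4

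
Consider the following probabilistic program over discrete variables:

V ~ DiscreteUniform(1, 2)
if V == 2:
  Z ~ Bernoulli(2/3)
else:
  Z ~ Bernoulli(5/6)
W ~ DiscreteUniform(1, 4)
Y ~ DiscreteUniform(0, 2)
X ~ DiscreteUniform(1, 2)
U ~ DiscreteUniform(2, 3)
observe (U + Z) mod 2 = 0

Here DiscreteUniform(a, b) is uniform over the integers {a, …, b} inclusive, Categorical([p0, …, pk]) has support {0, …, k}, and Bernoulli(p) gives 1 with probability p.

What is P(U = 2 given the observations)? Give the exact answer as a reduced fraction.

Enumerate traces; 96 have nonzero weight after conditioning:
  (V=1, Z=0, W=1, Y=0, X=1, U=2) weight 1/576
  (V=1, Z=0, W=1, Y=0, X=2, U=2) weight 1/576
  (V=1, Z=0, W=1, Y=1, X=1, U=2) weight 1/576
  (V=1, Z=0, W=1, Y=1, X=2, U=2) weight 1/576
  (V=1, Z=0, W=1, Y=2, X=1, U=2) weight 1/576
  (V=1, Z=0, W=1, Y=2, X=2, U=2) weight 1/576
  (V=1, Z=0, W=2, Y=0, X=1, U=2) weight 1/576
  (V=1, Z=0, W=2, Y=0, X=2, U=2) weight 1/576
  (V=1, Z=1, W=1, Y=0, X=1, U=3) weight 5/576
  … 87 more
Group by U:
  weight(U=2) = 1/8
  weight(U=3) = 3/8
Total weight = 1/8 + 3/8 = 1/2
P(U=2 | obs) = 1/8 / 1/2 = 1/4
P(U=3 | obs) = 3/8 / 1/2 = 3/4

P(U = 2 | obs) = 1/4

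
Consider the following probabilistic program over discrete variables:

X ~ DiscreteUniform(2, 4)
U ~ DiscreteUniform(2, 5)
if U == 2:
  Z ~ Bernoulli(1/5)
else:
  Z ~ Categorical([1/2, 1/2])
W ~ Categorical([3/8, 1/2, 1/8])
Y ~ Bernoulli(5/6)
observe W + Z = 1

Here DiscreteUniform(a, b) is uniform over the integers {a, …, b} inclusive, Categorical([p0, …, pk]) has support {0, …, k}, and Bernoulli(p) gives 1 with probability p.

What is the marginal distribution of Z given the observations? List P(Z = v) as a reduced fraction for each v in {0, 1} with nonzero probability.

P(Z=0) = 92/143, P(Z=1) = 51/143

Enumerate traces; 48 have nonzero weight after conditioning:
  (X=2, U=2, Z=0, W=1, Y=0) weight 1/180
  (X=2, U=2, Z=0, W=1, Y=1) weight 1/36
  (X=2, U=2, Z=1, W=0, Y=0) weight 1/960
  (X=2, U=2, Z=1, W=0, Y=1) weight 1/192
  (X=2, U=3, Z=0, W=1, Y=0) weight 1/288
  (X=2, U=3, Z=0, W=1, Y=1) weight 5/288
  (X=2, U=3, Z=1, W=0, Y=0) weight 1/384
  (X=2, U=3, Z=1, W=0, Y=1) weight 5/384
  … 40 more
Group by Z:
  weight(Z=0) = 23/80
  weight(Z=1) = 51/320
Total weight = 23/80 + 51/320 = 143/320
P(Z=0 | obs) = 23/80 / 143/320 = 92/143
P(Z=1 | obs) = 51/320 / 143/320 = 51/143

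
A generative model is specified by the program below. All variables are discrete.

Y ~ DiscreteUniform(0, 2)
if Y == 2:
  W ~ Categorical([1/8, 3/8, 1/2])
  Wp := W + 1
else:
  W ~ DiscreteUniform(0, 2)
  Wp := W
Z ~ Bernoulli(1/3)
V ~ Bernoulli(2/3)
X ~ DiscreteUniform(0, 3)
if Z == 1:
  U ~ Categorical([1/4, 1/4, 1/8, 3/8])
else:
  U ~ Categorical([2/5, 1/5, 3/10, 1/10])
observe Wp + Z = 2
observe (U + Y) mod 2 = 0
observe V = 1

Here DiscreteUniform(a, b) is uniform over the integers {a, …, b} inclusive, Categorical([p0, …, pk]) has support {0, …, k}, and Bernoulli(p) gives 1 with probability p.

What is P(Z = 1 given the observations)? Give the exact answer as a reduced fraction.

P(Z = 1 | obs) = 365/1509

Enumerate traces; 48 have nonzero weight after conditioning:
  (Y=0, W=1, Z=1, V=1, X=0, U=0) weight 1/648
  (Y=0, W=1, Z=1, V=1, X=0, U=2) weight 1/1296
  (Y=0, W=1, Z=1, V=1, X=1, U=0) weight 1/648
  (Y=0, W=1, Z=1, V=1, X=1, U=2) weight 1/1296
  (Y=0, W=1, Z=1, V=1, X=2, U=0) weight 1/648
  (Y=0, W=1, Z=1, V=1, X=2, U=2) weight 1/1296
  (Y=0, W=1, Z=1, V=1, X=3, U=0) weight 1/648
  (Y=0, W=1, Z=1, V=1, X=3, U=2) weight 1/1296
  (Y=0, W=2, Z=0, V=1, X=0, U=0) weight 2/405
  … 39 more
Group by Z:
  weight(Z=0) = 143/1620
  weight(Z=1) = 73/2592
Total weight = 143/1620 + 73/2592 = 503/4320
P(Z=0 | obs) = 143/1620 / 503/4320 = 1144/1509
P(Z=1 | obs) = 73/2592 / 503/4320 = 365/1509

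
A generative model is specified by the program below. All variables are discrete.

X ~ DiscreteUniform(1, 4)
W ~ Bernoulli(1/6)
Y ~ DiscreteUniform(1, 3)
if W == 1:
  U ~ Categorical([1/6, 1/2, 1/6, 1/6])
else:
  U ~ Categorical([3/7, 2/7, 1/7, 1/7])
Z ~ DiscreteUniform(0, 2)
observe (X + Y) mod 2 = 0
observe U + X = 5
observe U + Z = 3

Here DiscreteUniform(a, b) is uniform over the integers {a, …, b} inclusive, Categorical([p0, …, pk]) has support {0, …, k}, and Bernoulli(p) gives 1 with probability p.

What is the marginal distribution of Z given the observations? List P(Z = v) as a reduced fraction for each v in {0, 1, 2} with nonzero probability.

P(Z=0) = 37/192, P(Z=1) = 37/96, P(Z=2) = 27/64

Enumerate traces; 8 have nonzero weight after conditioning:
  (X=2, W=0, Y=2, U=3, Z=0) weight 5/1512
  (X=2, W=1, Y=2, U=3, Z=0) weight 1/1296
  (X=3, W=0, Y=1, U=2, Z=1) weight 5/1512
  (X=3, W=0, Y=3, U=2, Z=1) weight 5/1512
  (X=3, W=1, Y=1, U=2, Z=1) weight 1/1296
  (X=3, W=1, Y=3, U=2, Z=1) weight 1/1296
  (X=4, W=0, Y=2, U=1, Z=2) weight 5/756
  (X=4, W=1, Y=2, U=1, Z=2) weight 1/432
Group by Z:
  weight(Z=0) = 37/9072
  weight(Z=1) = 37/4536
  weight(Z=2) = 1/112
Total weight = 37/9072 + 37/4536 + 1/112 = 4/189
P(Z=0 | obs) = 37/9072 / 4/189 = 37/192
P(Z=1 | obs) = 37/4536 / 4/189 = 37/96
P(Z=2 | obs) = 1/112 / 4/189 = 27/64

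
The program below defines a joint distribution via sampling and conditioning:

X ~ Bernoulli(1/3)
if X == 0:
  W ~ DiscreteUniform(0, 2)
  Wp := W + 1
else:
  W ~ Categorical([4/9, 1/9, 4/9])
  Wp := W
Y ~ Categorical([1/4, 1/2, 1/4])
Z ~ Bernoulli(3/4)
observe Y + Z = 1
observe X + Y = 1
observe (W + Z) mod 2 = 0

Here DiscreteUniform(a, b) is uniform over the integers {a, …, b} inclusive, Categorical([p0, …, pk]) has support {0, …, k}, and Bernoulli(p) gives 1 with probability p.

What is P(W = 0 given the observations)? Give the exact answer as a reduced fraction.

P(W = 0 | obs) = 4/9

Enumerate traces; 3 have nonzero weight after conditioning:
  (X=0, W=0, Y=1, Z=0) weight 1/36
  (X=0, W=2, Y=1, Z=0) weight 1/36
  (X=1, W=1, Y=0, Z=1) weight 1/144
Group by W:
  weight(W=0) = 1/36
  weight(W=1) = 1/144
  weight(W=2) = 1/36
Total weight = 1/36 + 1/144 + 1/36 = 1/16
P(W=0 | obs) = 1/36 / 1/16 = 4/9
P(W=1 | obs) = 1/144 / 1/16 = 1/9
P(W=2 | obs) = 1/36 / 1/16 = 4/9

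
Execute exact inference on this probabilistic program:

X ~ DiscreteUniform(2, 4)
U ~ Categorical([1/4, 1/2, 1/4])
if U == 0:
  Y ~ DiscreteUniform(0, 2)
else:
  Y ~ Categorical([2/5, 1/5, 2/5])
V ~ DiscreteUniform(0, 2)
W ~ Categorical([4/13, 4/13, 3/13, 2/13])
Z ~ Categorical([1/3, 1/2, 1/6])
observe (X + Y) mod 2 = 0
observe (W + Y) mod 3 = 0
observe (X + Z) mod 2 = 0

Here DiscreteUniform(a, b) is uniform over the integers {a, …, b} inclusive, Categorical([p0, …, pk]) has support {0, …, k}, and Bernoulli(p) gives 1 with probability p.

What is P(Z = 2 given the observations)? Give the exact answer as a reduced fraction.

Enumerate traces; 117 have nonzero weight after conditioning:
  (X=2, U=0, Y=0, V=0, W=0, Z=0) weight 1/1053
  (X=2, U=0, Y=0, V=0, W=0, Z=2) weight 1/2106
  (X=2, U=0, Y=0, V=0, W=3, Z=0) weight 1/2106
  (X=2, U=0, Y=0, V=0, W=3, Z=2) weight 1/4212
  (X=2, U=0, Y=0, V=1, W=0, Z=0) weight 1/1053
  (X=2, U=0, Y=0, V=1, W=0, Z=2) weight 1/2106
  (X=2, U=0, Y=0, V=1, W=3, Z=0) weight 1/2106
  (X=2, U=0, Y=0, V=1, W=3, Z=2) weight 1/4212
  (X=3, U=0, Y=1, V=0, W=2, Z=1) weight 1/936
  … 108 more
Group by Z:
  weight(Z=0) = 23/351
  weight(Z=1) = 7/780
  weight(Z=2) = 23/702
Total weight = 23/351 + 7/780 + 23/702 = 251/2340
P(Z=0 | obs) = 23/351 / 251/2340 = 460/753
P(Z=1 | obs) = 7/780 / 251/2340 = 21/251
P(Z=2 | obs) = 23/702 / 251/2340 = 230/753

P(Z = 2 | obs) = 230/753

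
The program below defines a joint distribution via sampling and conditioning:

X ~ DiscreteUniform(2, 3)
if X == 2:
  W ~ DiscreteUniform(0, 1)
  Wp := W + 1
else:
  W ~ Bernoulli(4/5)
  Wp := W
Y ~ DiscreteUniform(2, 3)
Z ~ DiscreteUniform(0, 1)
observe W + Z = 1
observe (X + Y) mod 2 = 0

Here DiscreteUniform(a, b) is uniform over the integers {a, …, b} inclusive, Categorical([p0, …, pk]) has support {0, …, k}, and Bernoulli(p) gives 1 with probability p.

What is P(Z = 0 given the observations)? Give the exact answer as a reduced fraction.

Enumerate traces; 4 have nonzero weight after conditioning:
  (X=2, W=0, Y=2, Z=1) weight 1/16
  (X=2, W=1, Y=2, Z=0) weight 1/16
  (X=3, W=0, Y=3, Z=1) weight 1/40
  (X=3, W=1, Y=3, Z=0) weight 1/10
Group by Z:
  weight(Z=0) = 13/80
  weight(Z=1) = 7/80
Total weight = 13/80 + 7/80 = 1/4
P(Z=0 | obs) = 13/80 / 1/4 = 13/20
P(Z=1 | obs) = 7/80 / 1/4 = 7/20

P(Z = 0 | obs) = 13/20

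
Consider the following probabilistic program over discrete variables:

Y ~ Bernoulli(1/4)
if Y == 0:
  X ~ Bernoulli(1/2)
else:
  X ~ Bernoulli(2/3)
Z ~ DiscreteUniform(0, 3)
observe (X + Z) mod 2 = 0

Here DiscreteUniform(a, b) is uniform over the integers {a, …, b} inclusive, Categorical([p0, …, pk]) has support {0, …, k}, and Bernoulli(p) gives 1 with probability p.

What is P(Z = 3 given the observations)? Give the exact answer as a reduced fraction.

P(Z = 3 | obs) = 13/48

Enumerate traces; 8 have nonzero weight after conditioning:
  (Y=0, X=0, Z=0) weight 3/32
  (Y=0, X=0, Z=2) weight 3/32
  (Y=0, X=1, Z=1) weight 3/32
  (Y=0, X=1, Z=3) weight 3/32
  (Y=1, X=0, Z=0) weight 1/48
  (Y=1, X=0, Z=2) weight 1/48
  (Y=1, X=1, Z=1) weight 1/24
  (Y=1, X=1, Z=3) weight 1/24
Group by Z:
  weight(Z=0) = 11/96
  weight(Z=1) = 13/96
  weight(Z=2) = 11/96
  weight(Z=3) = 13/96
Total weight = 11/96 + 13/96 + 11/96 + 13/96 = 1/2
P(Z=0 | obs) = 11/96 / 1/2 = 11/48
P(Z=1 | obs) = 13/96 / 1/2 = 13/48
P(Z=2 | obs) = 11/96 / 1/2 = 11/48
P(Z=3 | obs) = 13/96 / 1/2 = 13/48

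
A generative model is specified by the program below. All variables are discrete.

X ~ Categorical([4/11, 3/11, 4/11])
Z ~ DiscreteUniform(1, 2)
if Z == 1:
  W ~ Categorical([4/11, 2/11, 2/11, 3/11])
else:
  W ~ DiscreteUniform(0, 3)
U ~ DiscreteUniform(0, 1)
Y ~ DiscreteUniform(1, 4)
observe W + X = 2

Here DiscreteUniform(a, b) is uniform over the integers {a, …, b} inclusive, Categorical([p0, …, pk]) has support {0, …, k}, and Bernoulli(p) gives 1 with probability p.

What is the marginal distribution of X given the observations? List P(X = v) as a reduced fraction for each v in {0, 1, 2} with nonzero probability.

P(X=0) = 76/241, P(X=1) = 57/241, P(X=2) = 108/241

Enumerate traces; 48 have nonzero weight after conditioning:
  (X=0, Z=1, W=2, U=0, Y=1) weight 1/242
  (X=0, Z=1, W=2, U=0, Y=2) weight 1/242
  (X=0, Z=1, W=2, U=0, Y=3) weight 1/242
  (X=0, Z=1, W=2, U=0, Y=4) weight 1/242
  (X=0, Z=1, W=2, U=1, Y=1) weight 1/242
  (X=0, Z=1, W=2, U=1, Y=2) weight 1/242
  (X=0, Z=1, W=2, U=1, Y=3) weight 1/242
  (X=0, Z=1, W=2, U=1, Y=4) weight 1/242
  (X=1, Z=1, W=1, U=0, Y=1) weight 3/968
  (X=2, Z=1, W=0, U=0, Y=1) weight 1/121
  … 38 more
Group by X:
  weight(X=0) = 19/242
  weight(X=1) = 57/968
  weight(X=2) = 27/242
Total weight = 19/242 + 57/968 + 27/242 = 241/968
P(X=0 | obs) = 19/242 / 241/968 = 76/241
P(X=1 | obs) = 57/968 / 241/968 = 57/241
P(X=2 | obs) = 27/242 / 241/968 = 108/241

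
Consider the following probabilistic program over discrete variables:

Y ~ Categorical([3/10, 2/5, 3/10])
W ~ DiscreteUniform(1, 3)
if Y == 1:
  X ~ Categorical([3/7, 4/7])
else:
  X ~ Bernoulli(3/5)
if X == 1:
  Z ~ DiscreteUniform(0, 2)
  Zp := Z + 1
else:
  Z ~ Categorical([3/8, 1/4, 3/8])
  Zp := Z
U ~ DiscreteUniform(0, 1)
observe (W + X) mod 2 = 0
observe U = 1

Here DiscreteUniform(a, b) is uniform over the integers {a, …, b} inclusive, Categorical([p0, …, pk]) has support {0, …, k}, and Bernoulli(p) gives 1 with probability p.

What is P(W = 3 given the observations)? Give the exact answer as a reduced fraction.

P(W = 3 | obs) = 103/278

Enumerate traces; 27 have nonzero weight after conditioning:
  (Y=0, W=1, X=1, Z=0, U=1) weight 1/100
  (Y=0, W=1, X=1, Z=1, U=1) weight 1/100
  (Y=0, W=1, X=1, Z=2, U=1) weight 1/100
  (Y=0, W=2, X=0, Z=0, U=1) weight 3/400
  (Y=0, W=2, X=0, Z=1, U=1) weight 1/200
  (Y=0, W=2, X=0, Z=2, U=1) weight 3/400
  (Y=0, W=3, X=1, Z=0, U=1) weight 1/100
  (Y=0, W=3, X=1, Z=1, U=1) weight 1/100
  … 19 more
Group by W:
  weight(W=1) = 103/1050
  weight(W=2) = 12/175
  weight(W=3) = 103/1050
Total weight = 103/1050 + 12/175 + 103/1050 = 139/525
P(W=1 | obs) = 103/1050 / 139/525 = 103/278
P(W=2 | obs) = 12/175 / 139/525 = 36/139
P(W=3 | obs) = 103/1050 / 139/525 = 103/278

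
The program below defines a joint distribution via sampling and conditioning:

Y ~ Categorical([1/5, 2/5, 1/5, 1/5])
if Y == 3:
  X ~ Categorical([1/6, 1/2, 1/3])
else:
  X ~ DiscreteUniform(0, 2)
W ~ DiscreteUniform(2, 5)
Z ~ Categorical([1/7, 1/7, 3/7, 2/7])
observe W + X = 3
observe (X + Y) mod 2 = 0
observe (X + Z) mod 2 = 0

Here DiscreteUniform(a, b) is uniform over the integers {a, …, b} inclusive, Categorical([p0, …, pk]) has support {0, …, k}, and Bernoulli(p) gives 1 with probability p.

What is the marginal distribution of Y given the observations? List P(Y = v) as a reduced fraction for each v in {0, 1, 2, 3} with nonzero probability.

P(Y=0) = 8/37, P(Y=1) = 12/37, P(Y=2) = 8/37, P(Y=3) = 9/37

Enumerate traces; 8 have nonzero weight after conditioning:
  (Y=0, X=0, W=3, Z=0) weight 1/420
  (Y=0, X=0, W=3, Z=2) weight 1/140
  (Y=1, X=1, W=2, Z=1) weight 1/210
  (Y=1, X=1, W=2, Z=3) weight 1/105
  (Y=2, X=0, W=3, Z=0) weight 1/420
  (Y=2, X=0, W=3, Z=2) weight 1/140
  (Y=3, X=1, W=2, Z=1) weight 1/280
  (Y=3, X=1, W=2, Z=3) weight 1/140
Group by Y:
  weight(Y=0) = 1/105
  weight(Y=1) = 1/70
  weight(Y=2) = 1/105
  weight(Y=3) = 3/280
Total weight = 1/105 + 1/70 + 1/105 + 3/280 = 37/840
P(Y=0 | obs) = 1/105 / 37/840 = 8/37
P(Y=1 | obs) = 1/70 / 37/840 = 12/37
P(Y=2 | obs) = 1/105 / 37/840 = 8/37
P(Y=3 | obs) = 3/280 / 37/840 = 9/37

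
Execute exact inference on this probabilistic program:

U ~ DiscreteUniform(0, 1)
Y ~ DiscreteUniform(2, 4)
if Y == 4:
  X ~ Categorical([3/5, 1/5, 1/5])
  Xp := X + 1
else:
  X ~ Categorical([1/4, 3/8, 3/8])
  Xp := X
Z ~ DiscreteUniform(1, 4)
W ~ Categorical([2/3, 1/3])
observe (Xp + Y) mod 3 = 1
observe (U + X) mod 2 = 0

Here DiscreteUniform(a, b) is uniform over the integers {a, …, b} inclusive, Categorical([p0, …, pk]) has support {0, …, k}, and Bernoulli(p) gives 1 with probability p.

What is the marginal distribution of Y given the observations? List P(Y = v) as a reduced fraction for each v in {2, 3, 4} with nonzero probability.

P(Y=2) = 15/38, P(Y=3) = 15/38, P(Y=4) = 4/19

Enumerate traces; 24 have nonzero weight after conditioning:
  (U=0, Y=2, X=2, Z=1, W=0) weight 1/96
  (U=0, Y=2, X=2, Z=1, W=1) weight 1/192
  (U=0, Y=2, X=2, Z=2, W=0) weight 1/96
  (U=0, Y=2, X=2, Z=2, W=1) weight 1/192
  (U=0, Y=2, X=2, Z=3, W=0) weight 1/96
  (U=0, Y=2, X=2, Z=3, W=1) weight 1/192
  (U=0, Y=2, X=2, Z=4, W=0) weight 1/96
  (U=0, Y=2, X=2, Z=4, W=1) weight 1/192
  (U=0, Y=4, X=2, Z=1, W=0) weight 1/180
  (U=1, Y=3, X=1, Z=1, W=0) weight 1/96
  … 14 more
Group by Y:
  weight(Y=2) = 1/16
  weight(Y=3) = 1/16
  weight(Y=4) = 1/30
Total weight = 1/16 + 1/16 + 1/30 = 19/120
P(Y=2 | obs) = 1/16 / 19/120 = 15/38
P(Y=3 | obs) = 1/16 / 19/120 = 15/38
P(Y=4 | obs) = 1/30 / 19/120 = 4/19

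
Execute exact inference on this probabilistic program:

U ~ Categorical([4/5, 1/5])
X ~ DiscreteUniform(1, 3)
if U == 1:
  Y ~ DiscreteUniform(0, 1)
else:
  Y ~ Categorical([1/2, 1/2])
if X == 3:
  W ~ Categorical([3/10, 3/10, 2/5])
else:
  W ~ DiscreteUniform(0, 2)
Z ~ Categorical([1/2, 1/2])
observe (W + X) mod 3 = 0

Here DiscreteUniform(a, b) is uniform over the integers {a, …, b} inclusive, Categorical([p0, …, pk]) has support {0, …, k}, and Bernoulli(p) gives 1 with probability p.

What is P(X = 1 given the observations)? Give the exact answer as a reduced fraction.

P(X = 1 | obs) = 10/29

Enumerate traces; 24 have nonzero weight after conditioning:
  (U=0, X=1, Y=0, W=2, Z=0) weight 1/45
  (U=0, X=1, Y=0, W=2, Z=1) weight 1/45
  (U=0, X=1, Y=1, W=2, Z=0) weight 1/45
  (U=0, X=1, Y=1, W=2, Z=1) weight 1/45
  (U=0, X=2, Y=0, W=1, Z=0) weight 1/45
  (U=0, X=2, Y=0, W=1, Z=1) weight 1/45
  (U=0, X=2, Y=1, W=1, Z=0) weight 1/45
  (U=0, X=2, Y=1, W=1, Z=1) weight 1/45
  (U=0, X=3, Y=0, W=0, Z=0) weight 1/50
  … 15 more
Group by X:
  weight(X=1) = 1/9
  weight(X=2) = 1/9
  weight(X=3) = 1/10
Total weight = 1/9 + 1/9 + 1/10 = 29/90
P(X=1 | obs) = 1/9 / 29/90 = 10/29
P(X=2 | obs) = 1/9 / 29/90 = 10/29
P(X=3 | obs) = 1/10 / 29/90 = 9/29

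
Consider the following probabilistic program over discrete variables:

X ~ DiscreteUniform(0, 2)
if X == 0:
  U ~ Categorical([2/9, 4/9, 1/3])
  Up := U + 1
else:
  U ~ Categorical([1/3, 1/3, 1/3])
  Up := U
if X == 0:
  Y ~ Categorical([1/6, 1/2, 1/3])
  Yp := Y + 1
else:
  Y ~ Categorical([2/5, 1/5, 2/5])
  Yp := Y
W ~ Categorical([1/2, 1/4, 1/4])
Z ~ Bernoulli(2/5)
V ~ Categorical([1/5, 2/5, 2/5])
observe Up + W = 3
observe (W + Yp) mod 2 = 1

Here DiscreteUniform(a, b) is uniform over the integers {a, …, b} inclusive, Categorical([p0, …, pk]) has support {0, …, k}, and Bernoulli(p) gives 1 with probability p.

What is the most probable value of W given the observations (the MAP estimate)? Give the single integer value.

Enumerate traces; 66 have nonzero weight after conditioning:
  (X=0, U=0, Y=0, W=2, Z=0, V=0) weight 1/2700
  (X=0, U=0, Y=0, W=2, Z=0, V=1) weight 1/1350
  (X=0, U=0, Y=0, W=2, Z=0, V=2) weight 1/1350
  (X=0, U=0, Y=0, W=2, Z=1, V=0) weight 1/4050
  (X=0, U=0, Y=0, W=2, Z=1, V=1) weight 1/2025
  (X=0, U=0, Y=0, W=2, Z=1, V=2) weight 1/2025
  (X=0, U=0, Y=2, W=2, Z=0, V=0) weight 1/1350
  (X=0, U=0, Y=2, W=2, Z=0, V=1) weight 1/675
  (X=0, U=1, Y=1, W=1, Z=0, V=0) weight 1/450
  (X=0, U=2, Y=0, W=0, Z=0, V=0) weight 1/900
  … 56 more
Group by W:
  weight(W=0) = 1/36
  weight(W=1) = 17/270
  weight(W=2) = 11/540
Total weight = 1/36 + 17/270 + 11/540 = 1/9
P(W=0 | obs) = 1/36 / 1/9 = 1/4
P(W=1 | obs) = 17/270 / 1/9 = 17/30
P(W=2 | obs) = 11/540 / 1/9 = 11/60
argmax = 1

argmax_v P(W = v | obs) = 1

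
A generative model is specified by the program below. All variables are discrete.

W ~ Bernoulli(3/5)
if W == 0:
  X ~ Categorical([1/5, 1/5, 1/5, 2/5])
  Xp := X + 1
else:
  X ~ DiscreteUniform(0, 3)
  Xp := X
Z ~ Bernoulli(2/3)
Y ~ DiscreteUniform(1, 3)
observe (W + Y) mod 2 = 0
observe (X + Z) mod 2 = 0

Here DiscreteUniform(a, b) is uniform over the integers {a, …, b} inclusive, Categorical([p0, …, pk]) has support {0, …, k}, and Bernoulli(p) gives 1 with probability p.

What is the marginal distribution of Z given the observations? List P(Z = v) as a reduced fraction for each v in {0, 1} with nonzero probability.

Enumerate traces; 12 have nonzero weight after conditioning:
  (W=0, X=0, Z=0, Y=2) weight 2/225
  (W=0, X=1, Z=1, Y=2) weight 4/225
  (W=0, X=2, Z=0, Y=2) weight 2/225
  (W=0, X=3, Z=1, Y=2) weight 8/225
  (W=1, X=0, Z=0, Y=1) weight 1/60
  (W=1, X=0, Z=0, Y=3) weight 1/60
  (W=1, X=1, Z=1, Y=1) weight 1/30
  (W=1, X=1, Z=1, Y=3) weight 1/30
  … 4 more
Group by Z:
  weight(Z=0) = 19/225
  weight(Z=1) = 14/75
Total weight = 19/225 + 14/75 = 61/225
P(Z=0 | obs) = 19/225 / 61/225 = 19/61
P(Z=1 | obs) = 14/75 / 61/225 = 42/61

P(Z=0) = 19/61, P(Z=1) = 42/61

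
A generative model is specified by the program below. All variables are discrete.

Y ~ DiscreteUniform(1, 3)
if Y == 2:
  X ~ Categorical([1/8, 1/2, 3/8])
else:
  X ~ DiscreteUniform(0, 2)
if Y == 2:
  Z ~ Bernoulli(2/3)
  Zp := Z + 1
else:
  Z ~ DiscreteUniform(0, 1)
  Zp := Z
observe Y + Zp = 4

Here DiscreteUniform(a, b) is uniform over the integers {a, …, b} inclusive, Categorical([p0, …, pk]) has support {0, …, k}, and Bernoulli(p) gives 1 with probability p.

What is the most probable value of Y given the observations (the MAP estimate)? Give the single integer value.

argmax_v P(Y = v | obs) = 2

Enumerate traces; 6 have nonzero weight after conditioning:
  (Y=2, X=0, Z=1) weight 1/36
  (Y=2, X=1, Z=1) weight 1/9
  (Y=2, X=2, Z=1) weight 1/12
  (Y=3, X=0, Z=1) weight 1/18
  (Y=3, X=1, Z=1) weight 1/18
  (Y=3, X=2, Z=1) weight 1/18
Group by Y:
  weight(Y=2) = 2/9
  weight(Y=3) = 1/6
Total weight = 2/9 + 1/6 = 7/18
P(Y=2 | obs) = 2/9 / 7/18 = 4/7
P(Y=3 | obs) = 1/6 / 7/18 = 3/7
argmax = 2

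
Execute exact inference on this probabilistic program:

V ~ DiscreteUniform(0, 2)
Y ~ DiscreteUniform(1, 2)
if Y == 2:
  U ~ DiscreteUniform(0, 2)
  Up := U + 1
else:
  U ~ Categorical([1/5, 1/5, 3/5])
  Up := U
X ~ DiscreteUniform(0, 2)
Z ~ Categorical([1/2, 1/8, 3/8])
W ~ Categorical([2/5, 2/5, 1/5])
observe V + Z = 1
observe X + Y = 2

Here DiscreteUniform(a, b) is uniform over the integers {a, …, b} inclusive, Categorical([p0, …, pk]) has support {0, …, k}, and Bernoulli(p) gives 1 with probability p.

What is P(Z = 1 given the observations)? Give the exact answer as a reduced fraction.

P(Z = 1 | obs) = 1/5

Enumerate traces; 36 have nonzero weight after conditioning:
  (V=0, Y=1, U=0, X=1, Z=1, W=0) weight 1/1800
  (V=0, Y=1, U=0, X=1, Z=1, W=1) weight 1/1800
  (V=0, Y=1, U=0, X=1, Z=1, W=2) weight 1/3600
  (V=0, Y=1, U=1, X=1, Z=1, W=0) weight 1/1800
  (V=0, Y=1, U=1, X=1, Z=1, W=1) weight 1/1800
  (V=0, Y=1, U=1, X=1, Z=1, W=2) weight 1/3600
  (V=0, Y=1, U=2, X=1, Z=1, W=0) weight 1/600
  (V=0, Y=1, U=2, X=1, Z=1, W=1) weight 1/600
  (V=1, Y=1, U=0, X=1, Z=0, W=0) weight 1/450
  … 27 more
Group by Z:
  weight(Z=0) = 1/18
  weight(Z=1) = 1/72
Total weight = 1/18 + 1/72 = 5/72
P(Z=0 | obs) = 1/18 / 5/72 = 4/5
P(Z=1 | obs) = 1/72 / 5/72 = 1/5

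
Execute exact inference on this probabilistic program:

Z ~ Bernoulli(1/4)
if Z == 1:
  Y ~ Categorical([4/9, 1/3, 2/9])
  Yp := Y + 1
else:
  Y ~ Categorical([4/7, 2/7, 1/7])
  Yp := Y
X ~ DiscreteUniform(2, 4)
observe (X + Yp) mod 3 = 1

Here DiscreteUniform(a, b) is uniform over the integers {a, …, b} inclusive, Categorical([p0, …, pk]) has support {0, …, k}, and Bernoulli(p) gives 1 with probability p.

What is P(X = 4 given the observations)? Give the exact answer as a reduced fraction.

P(X = 4 | obs) = 61/126

Enumerate traces; 6 have nonzero weight after conditioning:
  (Z=0, Y=0, X=4) weight 1/7
  (Z=0, Y=1, X=3) weight 1/14
  (Z=0, Y=2, X=2) weight 1/28
  (Z=1, Y=0, X=3) weight 1/27
  (Z=1, Y=1, X=2) weight 1/36
  (Z=1, Y=2, X=4) weight 1/54
Group by X:
  weight(X=2) = 4/63
  weight(X=3) = 41/378
  weight(X=4) = 61/378
Total weight = 4/63 + 41/378 + 61/378 = 1/3
P(X=2 | obs) = 4/63 / 1/3 = 4/21
P(X=3 | obs) = 41/378 / 1/3 = 41/126
P(X=4 | obs) = 61/378 / 1/3 = 61/126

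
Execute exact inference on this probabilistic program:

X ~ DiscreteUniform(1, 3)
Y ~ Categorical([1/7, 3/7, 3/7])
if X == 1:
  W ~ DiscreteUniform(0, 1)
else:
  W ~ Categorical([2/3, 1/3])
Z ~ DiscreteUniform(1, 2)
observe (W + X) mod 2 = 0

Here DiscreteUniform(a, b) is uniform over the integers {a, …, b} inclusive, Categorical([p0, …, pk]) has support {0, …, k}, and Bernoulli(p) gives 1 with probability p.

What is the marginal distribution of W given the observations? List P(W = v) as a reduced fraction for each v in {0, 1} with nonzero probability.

P(W=0) = 4/9, P(W=1) = 5/9

Enumerate traces; 18 have nonzero weight after conditioning:
  (X=1, Y=0, W=1, Z=1) weight 1/84
  (X=1, Y=0, W=1, Z=2) weight 1/84
  (X=1, Y=1, W=1, Z=1) weight 1/28
  (X=1, Y=1, W=1, Z=2) weight 1/28
  (X=1, Y=2, W=1, Z=1) weight 1/28
  (X=1, Y=2, W=1, Z=2) weight 1/28
  (X=2, Y=0, W=0, Z=1) weight 1/63
  (X=2, Y=0, W=0, Z=2) weight 1/63
  … 10 more
Group by W:
  weight(W=0) = 2/9
  weight(W=1) = 5/18
Total weight = 2/9 + 5/18 = 1/2
P(W=0 | obs) = 2/9 / 1/2 = 4/9
P(W=1 | obs) = 5/18 / 1/2 = 5/9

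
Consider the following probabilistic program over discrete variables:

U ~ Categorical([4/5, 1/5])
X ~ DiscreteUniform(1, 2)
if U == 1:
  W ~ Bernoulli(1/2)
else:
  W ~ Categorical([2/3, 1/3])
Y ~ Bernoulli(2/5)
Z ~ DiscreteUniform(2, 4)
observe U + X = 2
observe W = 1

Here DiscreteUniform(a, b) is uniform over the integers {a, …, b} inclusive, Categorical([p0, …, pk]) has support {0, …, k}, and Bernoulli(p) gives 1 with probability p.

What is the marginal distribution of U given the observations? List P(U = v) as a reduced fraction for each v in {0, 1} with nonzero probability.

P(U=0) = 8/11, P(U=1) = 3/11

Enumerate traces; 12 have nonzero weight after conditioning:
  (U=0, X=2, W=1, Y=0, Z=2) weight 2/75
  (U=0, X=2, W=1, Y=0, Z=3) weight 2/75
  (U=0, X=2, W=1, Y=0, Z=4) weight 2/75
  (U=0, X=2, W=1, Y=1, Z=2) weight 4/225
  (U=0, X=2, W=1, Y=1, Z=3) weight 4/225
  (U=0, X=2, W=1, Y=1, Z=4) weight 4/225
  (U=1, X=1, W=1, Y=0, Z=2) weight 1/100
  (U=1, X=1, W=1, Y=0, Z=3) weight 1/100
  … 4 more
Group by U:
  weight(U=0) = 2/15
  weight(U=1) = 1/20
Total weight = 2/15 + 1/20 = 11/60
P(U=0 | obs) = 2/15 / 11/60 = 8/11
P(U=1 | obs) = 1/20 / 11/60 = 3/11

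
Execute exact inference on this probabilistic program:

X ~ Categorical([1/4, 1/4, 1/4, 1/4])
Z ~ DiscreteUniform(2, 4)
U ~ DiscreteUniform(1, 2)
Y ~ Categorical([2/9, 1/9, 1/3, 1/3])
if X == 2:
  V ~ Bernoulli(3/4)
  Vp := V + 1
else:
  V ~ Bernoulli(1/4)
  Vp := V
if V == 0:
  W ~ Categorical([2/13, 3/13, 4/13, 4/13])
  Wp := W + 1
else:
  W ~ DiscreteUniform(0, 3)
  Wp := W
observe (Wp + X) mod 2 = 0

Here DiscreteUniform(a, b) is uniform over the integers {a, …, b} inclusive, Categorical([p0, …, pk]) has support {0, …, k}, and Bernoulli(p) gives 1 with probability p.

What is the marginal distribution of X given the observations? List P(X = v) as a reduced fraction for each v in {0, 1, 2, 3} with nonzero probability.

Enumerate traces; 384 have nonzero weight after conditioning:
  (X=0, Z=2, U=1, Y=0, V=0, W=1) weight 1/624
  (X=0, Z=2, U=1, Y=0, V=0, W=3) weight 1/468
  (X=0, Z=2, U=1, Y=0, V=1, W=0) weight 1/1728
  (X=0, Z=2, U=1, Y=0, V=1, W=2) weight 1/1728
  (X=0, Z=2, U=1, Y=1, V=0, W=1) weight 1/1248
  (X=0, Z=2, U=1, Y=1, V=0, W=3) weight 1/936
  (X=0, Z=2, U=1, Y=1, V=1, W=0) weight 1/3456
  (X=0, Z=2, U=1, Y=1, V=1, W=2) weight 1/3456
  (X=1, Z=2, U=1, Y=0, V=0, W=0) weight 1/936
  (X=2, Z=2, U=1, Y=0, V=0, W=1) weight 1/1872
  … 374 more
Group by X:
  weight(X=0) = 55/416
  weight(X=1) = 49/416
  weight(X=2) = 53/416
  weight(X=3) = 49/416
Total weight = 55/416 + 49/416 + 53/416 + 49/416 = 103/208
P(X=0 | obs) = 55/416 / 103/208 = 55/206
P(X=1 | obs) = 49/416 / 103/208 = 49/206
P(X=2 | obs) = 53/416 / 103/208 = 53/206
P(X=3 | obs) = 49/416 / 103/208 = 49/206

P(X=0) = 55/206, P(X=1) = 49/206, P(X=2) = 53/206, P(X=3) = 49/206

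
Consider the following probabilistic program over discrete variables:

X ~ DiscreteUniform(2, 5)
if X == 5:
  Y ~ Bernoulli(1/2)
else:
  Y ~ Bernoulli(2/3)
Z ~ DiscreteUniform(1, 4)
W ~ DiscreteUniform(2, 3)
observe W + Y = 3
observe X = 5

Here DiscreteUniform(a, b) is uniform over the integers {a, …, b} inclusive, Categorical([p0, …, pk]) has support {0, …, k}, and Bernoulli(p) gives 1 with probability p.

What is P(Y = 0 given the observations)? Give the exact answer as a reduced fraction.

Enumerate traces; 8 have nonzero weight after conditioning:
  (X=5, Y=0, Z=1, W=3) weight 1/64
  (X=5, Y=0, Z=2, W=3) weight 1/64
  (X=5, Y=0, Z=3, W=3) weight 1/64
  (X=5, Y=0, Z=4, W=3) weight 1/64
  (X=5, Y=1, Z=1, W=2) weight 1/64
  (X=5, Y=1, Z=2, W=2) weight 1/64
  (X=5, Y=1, Z=3, W=2) weight 1/64
  (X=5, Y=1, Z=4, W=2) weight 1/64
Group by Y:
  weight(Y=0) = 1/16
  weight(Y=1) = 1/16
Total weight = 1/16 + 1/16 = 1/8
P(Y=0 | obs) = 1/16 / 1/8 = 1/2
P(Y=1 | obs) = 1/16 / 1/8 = 1/2

P(Y = 0 | obs) = 1/2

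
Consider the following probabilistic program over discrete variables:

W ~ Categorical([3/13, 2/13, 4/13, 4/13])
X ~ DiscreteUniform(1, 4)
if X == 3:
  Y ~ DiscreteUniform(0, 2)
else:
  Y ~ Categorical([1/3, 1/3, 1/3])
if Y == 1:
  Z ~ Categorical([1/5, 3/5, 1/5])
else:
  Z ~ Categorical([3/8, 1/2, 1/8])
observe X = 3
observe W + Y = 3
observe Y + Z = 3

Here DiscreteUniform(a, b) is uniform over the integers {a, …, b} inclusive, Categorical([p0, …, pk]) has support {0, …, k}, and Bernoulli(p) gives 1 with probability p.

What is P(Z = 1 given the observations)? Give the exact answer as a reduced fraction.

P(Z = 1 | obs) = 5/9

Enumerate traces; 2 have nonzero weight after conditioning:
  (W=1, X=3, Y=2, Z=1) weight 1/156
  (W=2, X=3, Y=1, Z=2) weight 1/195
Group by Z:
  weight(Z=1) = 1/156
  weight(Z=2) = 1/195
Total weight = 1/156 + 1/195 = 3/260
P(Z=1 | obs) = 1/156 / 3/260 = 5/9
P(Z=2 | obs) = 1/195 / 3/260 = 4/9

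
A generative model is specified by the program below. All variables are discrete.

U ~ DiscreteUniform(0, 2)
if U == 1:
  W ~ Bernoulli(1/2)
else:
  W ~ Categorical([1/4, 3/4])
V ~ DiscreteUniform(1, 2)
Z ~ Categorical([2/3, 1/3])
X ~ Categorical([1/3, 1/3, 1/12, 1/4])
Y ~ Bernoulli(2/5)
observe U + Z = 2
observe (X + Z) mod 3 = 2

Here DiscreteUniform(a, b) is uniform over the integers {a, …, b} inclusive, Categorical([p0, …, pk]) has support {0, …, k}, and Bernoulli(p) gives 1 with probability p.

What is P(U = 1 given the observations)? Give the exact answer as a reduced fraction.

Enumerate traces; 16 have nonzero weight after conditioning:
  (U=1, W=0, V=1, Z=1, X=1, Y=0) weight 1/180
  (U=1, W=0, V=1, Z=1, X=1, Y=1) weight 1/270
  (U=1, W=0, V=2, Z=1, X=1, Y=0) weight 1/180
  (U=1, W=0, V=2, Z=1, X=1, Y=1) weight 1/270
  (U=1, W=1, V=1, Z=1, X=1, Y=0) weight 1/180
  (U=1, W=1, V=1, Z=1, X=1, Y=1) weight 1/270
  (U=1, W=1, V=2, Z=1, X=1, Y=0) weight 1/180
  (U=1, W=1, V=2, Z=1, X=1, Y=1) weight 1/270
  (U=2, W=0, V=1, Z=0, X=2, Y=0) weight 1/720
  … 7 more
Group by U:
  weight(U=1) = 1/27
  weight(U=2) = 1/54
Total weight = 1/27 + 1/54 = 1/18
P(U=1 | obs) = 1/27 / 1/18 = 2/3
P(U=2 | obs) = 1/54 / 1/18 = 1/3

P(U = 1 | obs) = 2/3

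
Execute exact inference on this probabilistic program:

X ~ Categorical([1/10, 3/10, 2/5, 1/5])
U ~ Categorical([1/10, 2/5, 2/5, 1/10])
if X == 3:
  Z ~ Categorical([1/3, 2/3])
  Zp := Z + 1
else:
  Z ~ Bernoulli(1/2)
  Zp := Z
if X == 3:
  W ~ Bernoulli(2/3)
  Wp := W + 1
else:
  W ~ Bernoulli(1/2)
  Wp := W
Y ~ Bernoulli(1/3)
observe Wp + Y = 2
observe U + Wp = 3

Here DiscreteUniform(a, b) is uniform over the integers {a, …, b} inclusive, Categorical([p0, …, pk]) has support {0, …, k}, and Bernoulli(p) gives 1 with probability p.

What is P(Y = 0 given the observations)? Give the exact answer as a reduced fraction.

Enumerate traces; 10 have nonzero weight after conditioning:
  (X=0, U=2, Z=0, W=1, Y=1) weight 1/300
  (X=0, U=2, Z=1, W=1, Y=1) weight 1/300
  (X=1, U=2, Z=0, W=1, Y=1) weight 1/100
  (X=1, U=2, Z=1, W=1, Y=1) weight 1/100
  (X=2, U=2, Z=0, W=1, Y=1) weight 1/75
  (X=2, U=2, Z=1, W=1, Y=1) weight 1/75
  (X=3, U=1, Z=0, W=1, Y=0) weight 8/675
  (X=3, U=1, Z=1, W=1, Y=0) weight 16/675
  … 2 more
Group by Y:
  weight(Y=0) = 8/225
  weight(Y=1) = 14/225
Total weight = 8/225 + 14/225 = 22/225
P(Y=0 | obs) = 8/225 / 22/225 = 4/11
P(Y=1 | obs) = 14/225 / 22/225 = 7/11

P(Y = 0 | obs) = 4/11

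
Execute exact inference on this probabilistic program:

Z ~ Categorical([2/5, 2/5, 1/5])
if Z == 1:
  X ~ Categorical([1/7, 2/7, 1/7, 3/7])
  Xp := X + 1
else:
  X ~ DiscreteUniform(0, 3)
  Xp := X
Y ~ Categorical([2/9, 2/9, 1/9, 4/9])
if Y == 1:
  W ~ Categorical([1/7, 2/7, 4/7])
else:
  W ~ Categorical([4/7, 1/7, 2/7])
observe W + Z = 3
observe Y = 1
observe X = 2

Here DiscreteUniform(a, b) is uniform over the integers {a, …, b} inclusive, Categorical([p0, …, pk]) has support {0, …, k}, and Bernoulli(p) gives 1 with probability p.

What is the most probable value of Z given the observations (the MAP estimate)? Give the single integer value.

argmax_v P(Z = v | obs) = 1

Enumerate traces; 2 have nonzero weight after conditioning:
  (Z=1, X=2, Y=1, W=2) weight 16/2205
  (Z=2, X=2, Y=1, W=1) weight 1/315
Group by Z:
  weight(Z=1) = 16/2205
  weight(Z=2) = 1/315
Total weight = 16/2205 + 1/315 = 23/2205
P(Z=1 | obs) = 16/2205 / 23/2205 = 16/23
P(Z=2 | obs) = 1/315 / 23/2205 = 7/23
argmax = 1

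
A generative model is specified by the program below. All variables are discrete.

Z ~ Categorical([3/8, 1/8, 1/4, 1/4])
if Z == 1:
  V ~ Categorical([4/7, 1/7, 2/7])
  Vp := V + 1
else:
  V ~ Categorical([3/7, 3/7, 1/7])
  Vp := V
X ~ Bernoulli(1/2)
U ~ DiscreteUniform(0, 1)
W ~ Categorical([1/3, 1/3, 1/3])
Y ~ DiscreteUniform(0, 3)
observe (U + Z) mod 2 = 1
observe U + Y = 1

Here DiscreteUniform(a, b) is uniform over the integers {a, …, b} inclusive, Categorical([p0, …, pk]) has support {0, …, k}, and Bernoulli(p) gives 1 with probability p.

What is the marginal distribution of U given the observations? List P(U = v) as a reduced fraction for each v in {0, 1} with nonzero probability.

P(U=0) = 3/8, P(U=1) = 5/8

Enumerate traces; 72 have nonzero weight after conditioning:
  (Z=0, V=0, X=0, U=1, W=0, Y=0) weight 3/896
  (Z=0, V=0, X=0, U=1, W=1, Y=0) weight 3/896
  (Z=0, V=0, X=0, U=1, W=2, Y=0) weight 3/896
  (Z=0, V=0, X=1, U=1, W=0, Y=0) weight 3/896
  (Z=0, V=0, X=1, U=1, W=1, Y=0) weight 3/896
  (Z=0, V=0, X=1, U=1, W=2, Y=0) weight 3/896
  (Z=0, V=1, X=0, U=1, W=0, Y=0) weight 3/896
  (Z=0, V=1, X=0, U=1, W=1, Y=0) weight 3/896
  (Z=1, V=0, X=0, U=0, W=0, Y=1) weight 1/672
  … 63 more
Group by U:
  weight(U=0) = 3/64
  weight(U=1) = 5/64
Total weight = 3/64 + 5/64 = 1/8
P(U=0 | obs) = 3/64 / 1/8 = 3/8
P(U=1 | obs) = 5/64 / 1/8 = 5/8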